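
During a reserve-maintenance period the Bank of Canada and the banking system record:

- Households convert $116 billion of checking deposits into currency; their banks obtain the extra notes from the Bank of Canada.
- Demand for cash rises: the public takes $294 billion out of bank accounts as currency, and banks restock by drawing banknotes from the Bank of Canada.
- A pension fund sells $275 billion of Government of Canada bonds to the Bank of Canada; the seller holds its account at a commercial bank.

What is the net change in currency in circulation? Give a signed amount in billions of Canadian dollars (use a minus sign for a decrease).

Currency withdrawal $116 billion: notes leave the central bank → +$116B.
Currency withdrawal $294 billion: notes leave the central bank → +$294B.
Asset purchase (from non-banks) $275 billion: no currency enters or leaves circulation → 0.
Net: 116 + 294 + 0 = +$410 billion.

+$410 billion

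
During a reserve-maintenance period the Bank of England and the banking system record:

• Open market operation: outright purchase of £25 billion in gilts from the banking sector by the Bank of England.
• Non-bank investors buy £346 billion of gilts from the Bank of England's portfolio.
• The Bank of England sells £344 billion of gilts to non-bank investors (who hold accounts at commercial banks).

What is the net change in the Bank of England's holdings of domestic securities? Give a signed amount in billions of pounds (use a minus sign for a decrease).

-£665 billion

Bank of England balance sheet:
  Assets:      Securities −£665B
  Liabilities: Bank reserves −£665B
Commercial banking system:
  Assets:      Reserves at CB −£665B, Securities −£25B
  Liabilities: Checkable deposits −£690B
So the change in the Bank of England's holdings of domestic securities is -£665 billion.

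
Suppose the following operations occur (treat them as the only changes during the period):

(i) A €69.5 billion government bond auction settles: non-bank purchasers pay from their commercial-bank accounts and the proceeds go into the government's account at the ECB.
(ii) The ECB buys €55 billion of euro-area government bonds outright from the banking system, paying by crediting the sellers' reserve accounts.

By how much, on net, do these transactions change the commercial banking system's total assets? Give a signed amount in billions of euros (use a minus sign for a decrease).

-€69.5 billion

Government account inflow €69.5 billion: bank balance sheets shrink → −€69.5B.
OMO purchase (from banks) €55 billion: just an asset swap on bank balance sheets → 0.
Net: −69.5 + 0 = -€69.5 billion.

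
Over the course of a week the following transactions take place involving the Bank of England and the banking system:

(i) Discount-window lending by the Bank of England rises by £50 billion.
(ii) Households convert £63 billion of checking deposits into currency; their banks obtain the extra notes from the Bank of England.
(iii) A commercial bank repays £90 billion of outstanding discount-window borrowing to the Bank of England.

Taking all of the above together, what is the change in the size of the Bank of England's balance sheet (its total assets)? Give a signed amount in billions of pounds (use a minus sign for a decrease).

Discount-window loan £50 billion: a Bank of England asset is acquired → +£50B.
Currency withdrawal £63 billion: only the composition of liabilities changes → 0.
Discount-window repayment £90 billion: a Bank of England asset is shed → −£90B.
Net: 50 + 0 − 90 = -£40 billion.

-£40 billion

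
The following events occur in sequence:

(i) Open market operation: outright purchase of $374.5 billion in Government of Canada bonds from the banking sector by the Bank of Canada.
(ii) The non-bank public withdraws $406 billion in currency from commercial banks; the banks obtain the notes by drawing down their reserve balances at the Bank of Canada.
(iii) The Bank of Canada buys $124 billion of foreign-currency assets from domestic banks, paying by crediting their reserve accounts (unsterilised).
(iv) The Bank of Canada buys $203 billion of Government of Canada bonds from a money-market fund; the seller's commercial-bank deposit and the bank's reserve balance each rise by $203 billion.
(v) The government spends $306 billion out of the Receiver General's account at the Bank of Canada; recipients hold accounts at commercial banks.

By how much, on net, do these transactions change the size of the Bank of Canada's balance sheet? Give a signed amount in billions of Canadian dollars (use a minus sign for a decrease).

+$701.5 billion

Bank of Canada balance sheet:
  Assets:      Securities +$577.5B, Foreign assets +$124B
  Liabilities: Bank reserves +$601.5B, Currency in circulation +$406B, Government deposits −$306B
Commercial banking system:
  Assets:      Reserves at CB +$601.5B, Securities −$374.5B, Foreign assets −$124B
  Liabilities: Checkable deposits +$103B
Change in total Bank of Canada assets = +$701.5 billion.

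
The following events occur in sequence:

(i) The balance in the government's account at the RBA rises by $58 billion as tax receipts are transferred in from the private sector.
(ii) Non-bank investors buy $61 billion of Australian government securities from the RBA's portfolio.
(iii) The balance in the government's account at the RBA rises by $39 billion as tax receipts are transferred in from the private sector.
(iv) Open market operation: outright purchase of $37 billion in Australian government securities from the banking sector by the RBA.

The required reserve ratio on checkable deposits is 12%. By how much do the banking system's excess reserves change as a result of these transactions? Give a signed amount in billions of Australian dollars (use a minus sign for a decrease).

-$102.04 billion

Government account inflow $58 billion: reserves −$58B, deposits −$58B.
Asset sale (to non-banks) $61 billion: reserves −$61B, deposits −$61B.
Government account inflow $39 billion: reserves −$39B, deposits −$39B.
OMO purchase (from banks) $37 billion: reserves +$37B, deposits 0.
Totals: Δreserves = −$121B, Δdeposits = −$158B.
Δrequired reserves = 12% × −$158B = −$18.96B.
Δexcess reserves = Δreserves − Δrequired = −$121B − (−$18.96B) = -$102.04 billion.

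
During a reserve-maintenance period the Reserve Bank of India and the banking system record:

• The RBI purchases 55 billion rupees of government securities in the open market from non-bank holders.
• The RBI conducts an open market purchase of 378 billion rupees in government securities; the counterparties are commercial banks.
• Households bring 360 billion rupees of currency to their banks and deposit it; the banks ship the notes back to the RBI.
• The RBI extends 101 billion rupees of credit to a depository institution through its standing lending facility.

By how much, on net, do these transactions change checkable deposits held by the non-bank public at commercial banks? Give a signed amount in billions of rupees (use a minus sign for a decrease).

Asset purchase (from non-banks) 55 billion rupees: non-bank counterparties' bank balances rise → +55B.
OMO purchase (from banks) 378 billion rupees: the counterparty is a bank, so public deposits are unchanged → 0.
Currency deposit 360 billion rupees: non-bank counterparties' bank balances rise → +360B.
Discount-window loan 101 billion rupees: the counterparty is a bank, so public deposits are unchanged → 0.
Net: 55 + 0 + 360 + 0 = +415 billion.

+415 billion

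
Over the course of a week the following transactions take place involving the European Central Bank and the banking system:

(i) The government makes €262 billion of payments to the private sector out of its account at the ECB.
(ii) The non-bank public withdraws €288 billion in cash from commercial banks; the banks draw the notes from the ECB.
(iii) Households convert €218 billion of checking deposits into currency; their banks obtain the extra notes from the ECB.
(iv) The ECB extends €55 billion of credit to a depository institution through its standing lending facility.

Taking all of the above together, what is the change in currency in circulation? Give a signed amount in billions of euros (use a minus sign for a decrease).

Government spending €262 billion: no currency enters or leaves circulation → 0.
Currency withdrawal €288 billion: notes leave the central bank → +€288B.
Currency withdrawal €218 billion: notes leave the central bank → +€218B.
Discount-window loan €55 billion: no currency enters or leaves circulation → 0.
Net: 0 + 288 + 218 + 0 = +€506 billion.

+€506 billion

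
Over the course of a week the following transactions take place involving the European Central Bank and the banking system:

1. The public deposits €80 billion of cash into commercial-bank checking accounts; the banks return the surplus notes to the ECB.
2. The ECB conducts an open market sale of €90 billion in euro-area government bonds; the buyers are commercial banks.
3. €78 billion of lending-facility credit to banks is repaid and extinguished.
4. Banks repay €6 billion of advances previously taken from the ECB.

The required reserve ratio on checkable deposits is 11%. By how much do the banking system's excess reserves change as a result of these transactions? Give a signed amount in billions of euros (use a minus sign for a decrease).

-€102.8 billion

Currency deposit €80 billion: reserves +€80B, deposits +€80B.
OMO sale (to banks) €90 billion: reserves −€90B, deposits 0.
Discount-window repayment €78 billion: reserves −€78B, deposits 0.
Discount-window repayment €6 billion: reserves −€6B, deposits 0.
Totals: Δreserves = −€94B, Δdeposits = +€80B.
Δrequired reserves = 11% × +€80B = +€8.8B.
Δexcess reserves = Δreserves − Δrequired = −€94B − (+€8.8B) = -€102.8 billion.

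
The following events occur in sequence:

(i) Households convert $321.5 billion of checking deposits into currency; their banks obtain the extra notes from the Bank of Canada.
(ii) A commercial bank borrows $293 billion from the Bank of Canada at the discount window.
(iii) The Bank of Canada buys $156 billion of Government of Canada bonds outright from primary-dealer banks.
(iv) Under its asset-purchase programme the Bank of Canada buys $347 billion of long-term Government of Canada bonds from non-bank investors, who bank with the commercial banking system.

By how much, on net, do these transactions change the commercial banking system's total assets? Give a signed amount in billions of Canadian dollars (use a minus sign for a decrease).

+$318.5 billion

Bank of Canada balance sheet:
  Assets:      Securities +$503B, Loans to banks +$293B
  Liabilities: Bank reserves +$474.5B, Currency in circulation +$321.5B
Commercial banking system:
  Assets:      Reserves at CB +$474.5B, Securities −$156B
  Liabilities: Checkable deposits +$25.5B, Borrowings from CB +$293B
Change in total bank assets = +$318.5 billion.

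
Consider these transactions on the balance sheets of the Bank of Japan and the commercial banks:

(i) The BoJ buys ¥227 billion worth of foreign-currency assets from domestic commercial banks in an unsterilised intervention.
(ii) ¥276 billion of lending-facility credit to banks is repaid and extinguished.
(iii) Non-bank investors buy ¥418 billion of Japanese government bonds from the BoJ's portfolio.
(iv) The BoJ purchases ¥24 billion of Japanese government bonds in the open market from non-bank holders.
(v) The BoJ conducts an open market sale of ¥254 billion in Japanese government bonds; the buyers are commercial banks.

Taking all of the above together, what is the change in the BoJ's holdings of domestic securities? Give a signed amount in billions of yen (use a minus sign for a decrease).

-¥648 billion

FX purchase ¥227 billion: the BoJ's securities portfolio is untouched → 0.
Discount-window repayment ¥276 billion: the BoJ's securities portfolio is untouched → 0.
Asset sale (to non-banks) ¥418 billion: securities removed from the BoJ's portfolio → −¥418B.
Asset purchase (from non-banks) ¥24 billion: securities added to the BoJ's portfolio → +¥24B.
OMO sale (to banks) ¥254 billion: securities removed from the BoJ's portfolio → −¥254B.
Net: 0 + 0 − 418 + 24 − 254 = -¥648 billion.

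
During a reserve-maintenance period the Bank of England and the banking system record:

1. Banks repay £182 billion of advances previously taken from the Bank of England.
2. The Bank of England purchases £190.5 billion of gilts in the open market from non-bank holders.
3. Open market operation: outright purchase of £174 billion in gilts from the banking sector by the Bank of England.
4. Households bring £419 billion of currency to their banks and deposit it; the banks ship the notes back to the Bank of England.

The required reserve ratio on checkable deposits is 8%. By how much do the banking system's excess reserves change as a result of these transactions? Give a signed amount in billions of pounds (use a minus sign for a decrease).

+£552.74 billion

Discount-window repayment £182 billion: reserves −£182B, deposits 0.
Asset purchase (from non-banks) £190.5 billion: reserves +£190.5B, deposits +£190.5B.
OMO purchase (from banks) £174 billion: reserves +£174B, deposits 0.
Currency deposit £419 billion: reserves +£419B, deposits +£419B.
Totals: Δreserves = +£601.5B, Δdeposits = +£609.5B.
Δrequired reserves = 8% × +£609.5B = +£48.76B.
Δexcess reserves = Δreserves − Δrequired = +£601.5B − (+£48.76B) = +£552.74 billion.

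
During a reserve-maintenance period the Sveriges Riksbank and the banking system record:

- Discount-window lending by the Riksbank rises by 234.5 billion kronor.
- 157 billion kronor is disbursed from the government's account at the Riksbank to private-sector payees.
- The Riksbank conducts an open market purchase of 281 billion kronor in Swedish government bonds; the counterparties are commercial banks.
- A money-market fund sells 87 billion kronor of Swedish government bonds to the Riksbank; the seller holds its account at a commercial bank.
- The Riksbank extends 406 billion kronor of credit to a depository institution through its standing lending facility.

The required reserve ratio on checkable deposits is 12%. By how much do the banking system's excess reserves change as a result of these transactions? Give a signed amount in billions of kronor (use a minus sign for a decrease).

+1136.22 billion

Discount-window loan 234.5 billion kronor: reserves +234.5B, deposits 0.
Government spending 157 billion kronor: reserves +157B, deposits +157B.
OMO purchase (from banks) 281 billion kronor: reserves +281B, deposits 0.
Asset purchase (from non-banks) 87 billion kronor: reserves +87B, deposits +87B.
Discount-window loan 406 billion kronor: reserves +406B, deposits 0.
Totals: Δreserves = +1165.5B, Δdeposits = +244B.
Δrequired reserves = 12% × +244B = +29.28B.
Δexcess reserves = Δreserves − Δrequired = +1165.5B − (+29.28B) = +1136.22 billion.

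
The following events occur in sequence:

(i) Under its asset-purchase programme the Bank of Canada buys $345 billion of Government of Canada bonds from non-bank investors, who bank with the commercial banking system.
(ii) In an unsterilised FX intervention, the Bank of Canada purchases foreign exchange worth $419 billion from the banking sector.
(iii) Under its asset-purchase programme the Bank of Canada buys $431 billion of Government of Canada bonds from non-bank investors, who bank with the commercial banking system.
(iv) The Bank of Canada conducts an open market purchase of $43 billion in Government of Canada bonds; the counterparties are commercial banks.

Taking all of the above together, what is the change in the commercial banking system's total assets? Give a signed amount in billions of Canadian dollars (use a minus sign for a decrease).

Asset purchase (from non-banks) $345 billion: bank balance sheets expand → +$345B.
FX purchase $419 billion: just an asset swap on bank balance sheets → 0.
Asset purchase (from non-banks) $431 billion: bank balance sheets expand → +$431B.
OMO purchase (from banks) $43 billion: just an asset swap on bank balance sheets → 0.
Net: 345 + 0 + 431 + 0 = +$776 billion.

+$776 billion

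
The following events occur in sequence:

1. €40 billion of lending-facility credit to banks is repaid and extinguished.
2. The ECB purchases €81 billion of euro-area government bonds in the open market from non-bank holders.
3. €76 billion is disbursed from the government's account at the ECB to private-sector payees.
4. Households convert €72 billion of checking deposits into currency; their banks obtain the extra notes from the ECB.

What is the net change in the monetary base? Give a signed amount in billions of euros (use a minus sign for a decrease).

Discount-window repayment €40 billion: ECB balance sheet contracts → −€40B.
Asset purchase (from non-banks) €81 billion: ECB balance sheet expands → +€81B.
Government spending €76 billion: a non-base liability converts back to reserves → +€76B.
Currency withdrawal €72 billion: just a shift between currency and reserves — both are base money → 0.
Net: −40 + 81 + 76 + 0 = +€117 billion.

+€117 billion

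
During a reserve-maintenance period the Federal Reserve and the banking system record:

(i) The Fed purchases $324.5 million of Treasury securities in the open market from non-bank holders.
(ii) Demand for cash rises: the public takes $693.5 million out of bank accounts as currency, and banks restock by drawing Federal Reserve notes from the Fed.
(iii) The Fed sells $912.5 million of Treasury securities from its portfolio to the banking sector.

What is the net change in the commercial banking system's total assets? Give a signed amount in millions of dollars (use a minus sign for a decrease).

-$369 million

Asset purchase (from non-banks) $324.5 million: bank balance sheets expand → +$324.5M.
Currency withdrawal $693.5 million: bank balance sheets shrink → −$693.5M.
OMO sale (to banks) $912.5 million: just an asset swap on bank balance sheets → 0.
Net: 324.5 − 693.5 + 0 = -$369 million.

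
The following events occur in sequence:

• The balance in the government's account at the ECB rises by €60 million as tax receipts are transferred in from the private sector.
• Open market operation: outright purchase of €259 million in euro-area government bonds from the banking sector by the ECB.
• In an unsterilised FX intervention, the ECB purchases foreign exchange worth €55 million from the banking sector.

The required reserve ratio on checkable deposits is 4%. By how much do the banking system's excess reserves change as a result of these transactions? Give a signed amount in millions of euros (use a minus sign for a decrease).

+€256.4 million

Government account inflow €60 million: reserves −€60M, deposits −€60M.
OMO purchase (from banks) €259 million: reserves +€259M, deposits 0.
FX purchase €55 million: reserves +€55M, deposits 0.
Totals: Δreserves = +€254M, Δdeposits = −€60M.
Δrequired reserves = 4% × −€60M = −€2.4M.
Δexcess reserves = Δreserves − Δrequired = +€254M − (−€2.4M) = +€256.4 million.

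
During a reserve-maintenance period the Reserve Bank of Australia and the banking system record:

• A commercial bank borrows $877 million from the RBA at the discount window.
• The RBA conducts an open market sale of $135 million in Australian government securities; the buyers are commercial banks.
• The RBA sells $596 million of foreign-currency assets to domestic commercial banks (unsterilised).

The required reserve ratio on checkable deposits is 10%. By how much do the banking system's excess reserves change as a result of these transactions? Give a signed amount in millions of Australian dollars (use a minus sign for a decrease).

+$146 million

Discount-window loan $877 million: reserves +$877M, deposits 0.
OMO sale (to banks) $135 million: reserves −$135M, deposits 0.
FX sale $596 million: reserves −$596M, deposits 0.
Totals: Δreserves = +$146M, Δdeposits = 0.
Δrequired reserves = 10% × 0 = 0.
Δexcess reserves = Δreserves − Δrequired = +$146M − (0) = +$146 million.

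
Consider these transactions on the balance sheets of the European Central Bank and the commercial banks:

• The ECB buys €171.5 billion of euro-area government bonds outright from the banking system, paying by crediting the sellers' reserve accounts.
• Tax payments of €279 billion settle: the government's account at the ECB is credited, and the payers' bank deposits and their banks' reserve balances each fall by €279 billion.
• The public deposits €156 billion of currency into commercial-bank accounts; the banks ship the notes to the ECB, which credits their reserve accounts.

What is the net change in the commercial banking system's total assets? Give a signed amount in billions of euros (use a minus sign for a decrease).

OMO purchase (from banks) €171.5 billion: just an asset swap on bank balance sheets → 0.
Government account inflow €279 billion: bank balance sheets shrink → −€279B.
Currency deposit €156 billion: bank balance sheets expand → +€156B.
Net: 0 − 279 + 156 = -€123 billion.

-€123 billion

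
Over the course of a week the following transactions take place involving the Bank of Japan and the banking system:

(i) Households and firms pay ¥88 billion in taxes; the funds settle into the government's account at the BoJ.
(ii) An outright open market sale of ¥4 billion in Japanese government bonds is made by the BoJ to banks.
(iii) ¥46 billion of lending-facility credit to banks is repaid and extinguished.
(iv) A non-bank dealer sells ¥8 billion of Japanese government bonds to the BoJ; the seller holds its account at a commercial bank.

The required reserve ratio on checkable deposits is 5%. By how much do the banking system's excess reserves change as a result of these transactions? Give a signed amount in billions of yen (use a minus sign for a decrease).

Government account inflow ¥88 billion: reserves −¥88B, deposits −¥88B.
OMO sale (to banks) ¥4 billion: reserves −¥4B, deposits 0.
Discount-window repayment ¥46 billion: reserves −¥46B, deposits 0.
Asset purchase (from non-banks) ¥8 billion: reserves +¥8B, deposits +¥8B.
Totals: Δreserves = −¥130B, Δdeposits = −¥80B.
Δrequired reserves = 5% × −¥80B = −¥4B.
Δexcess reserves = Δreserves − Δrequired = −¥130B − (−¥4B) = -¥126 billion.

-¥126 billion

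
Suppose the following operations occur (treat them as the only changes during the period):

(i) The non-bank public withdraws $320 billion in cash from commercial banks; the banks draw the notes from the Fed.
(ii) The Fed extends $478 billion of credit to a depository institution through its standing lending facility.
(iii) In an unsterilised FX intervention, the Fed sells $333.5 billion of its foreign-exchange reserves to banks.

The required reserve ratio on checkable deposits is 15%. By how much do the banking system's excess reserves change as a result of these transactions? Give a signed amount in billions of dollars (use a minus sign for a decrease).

Currency withdrawal $320 billion: reserves −$320B, deposits −$320B.
Discount-window loan $478 billion: reserves +$478B, deposits 0.
FX sale $333.5 billion: reserves −$333.5B, deposits 0.
Totals: Δreserves = −$175.5B, Δdeposits = −$320B.
Δrequired reserves = 15% × −$320B = −$48B.
Δexcess reserves = Δreserves − Δrequired = −$175.5B − (−$48B) = -$127.5 billion.

-$127.5 billion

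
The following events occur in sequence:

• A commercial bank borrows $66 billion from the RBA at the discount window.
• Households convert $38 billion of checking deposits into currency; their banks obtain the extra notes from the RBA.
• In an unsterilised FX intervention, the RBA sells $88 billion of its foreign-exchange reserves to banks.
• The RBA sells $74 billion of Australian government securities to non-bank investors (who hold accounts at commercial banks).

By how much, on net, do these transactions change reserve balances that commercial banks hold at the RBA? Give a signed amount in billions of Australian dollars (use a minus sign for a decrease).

Discount-window loan $66 billion: the loan is credited to the bank's reserve account → +$66B.
Currency withdrawal $38 billion: banks swap reserves for currency → −$38B.
FX sale $88 billion: the buying banks pay out of their reserve balances → −$88B.
Asset sale (to non-banks) $74 billion: the non-bank buyers' banks settle from reserves → −$74B.
Net: 66 − 38 − 88 − 74 = -$134 billion.

-$134 billion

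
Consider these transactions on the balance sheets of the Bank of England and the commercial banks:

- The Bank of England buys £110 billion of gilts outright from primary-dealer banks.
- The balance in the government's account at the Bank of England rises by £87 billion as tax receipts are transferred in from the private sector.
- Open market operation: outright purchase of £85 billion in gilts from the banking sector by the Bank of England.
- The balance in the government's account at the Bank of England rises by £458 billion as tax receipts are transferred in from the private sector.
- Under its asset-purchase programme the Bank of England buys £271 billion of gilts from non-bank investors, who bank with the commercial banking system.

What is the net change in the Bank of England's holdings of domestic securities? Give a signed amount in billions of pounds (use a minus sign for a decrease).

OMO purchase (from banks) £110 billion: securities added to the Bank of England's portfolio → +£110B.
Government account inflow £87 billion: the Bank of England's securities portfolio is untouched → 0.
OMO purchase (from banks) £85 billion: securities added to the Bank of England's portfolio → +£85B.
Government account inflow £458 billion: the Bank of England's securities portfolio is untouched → 0.
Asset purchase (from non-banks) £271 billion: securities added to the Bank of England's portfolio → +£271B.
Net: 110 + 0 + 85 + 0 + 271 = +£466 billion.

+£466 billion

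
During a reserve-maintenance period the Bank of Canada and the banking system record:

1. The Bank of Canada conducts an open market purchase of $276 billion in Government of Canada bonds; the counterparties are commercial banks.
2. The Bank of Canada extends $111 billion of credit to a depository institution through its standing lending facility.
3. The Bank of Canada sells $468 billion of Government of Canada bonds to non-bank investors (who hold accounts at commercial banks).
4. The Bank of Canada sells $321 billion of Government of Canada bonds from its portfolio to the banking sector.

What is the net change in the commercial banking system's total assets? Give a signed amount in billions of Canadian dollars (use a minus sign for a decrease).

OMO purchase (from banks) $276 billion: just an asset swap on bank balance sheets → 0.
Discount-window loan $111 billion: bank balance sheets expand → +$111B.
Asset sale (to non-banks) $468 billion: bank balance sheets shrink → −$468B.
OMO sale (to banks) $321 billion: just an asset swap on bank balance sheets → 0.
Net: 0 + 111 − 468 + 0 = -$357 billion.

-$357 billion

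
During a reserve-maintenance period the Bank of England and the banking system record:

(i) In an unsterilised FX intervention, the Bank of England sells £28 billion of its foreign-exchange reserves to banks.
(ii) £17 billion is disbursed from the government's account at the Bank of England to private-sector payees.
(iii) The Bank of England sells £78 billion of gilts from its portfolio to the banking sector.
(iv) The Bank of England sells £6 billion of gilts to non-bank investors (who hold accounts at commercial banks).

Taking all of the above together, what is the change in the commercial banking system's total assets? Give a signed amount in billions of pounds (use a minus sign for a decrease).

+£11 billion

FX sale £28 billion: just an asset swap on bank balance sheets → 0.
Government spending £17 billion: bank balance sheets expand → +£17B.
OMO sale (to banks) £78 billion: just an asset swap on bank balance sheets → 0.
Asset sale (to non-banks) £6 billion: bank balance sheets shrink → −£6B.
Net: 0 + 17 + 0 − 6 = +£11 billion.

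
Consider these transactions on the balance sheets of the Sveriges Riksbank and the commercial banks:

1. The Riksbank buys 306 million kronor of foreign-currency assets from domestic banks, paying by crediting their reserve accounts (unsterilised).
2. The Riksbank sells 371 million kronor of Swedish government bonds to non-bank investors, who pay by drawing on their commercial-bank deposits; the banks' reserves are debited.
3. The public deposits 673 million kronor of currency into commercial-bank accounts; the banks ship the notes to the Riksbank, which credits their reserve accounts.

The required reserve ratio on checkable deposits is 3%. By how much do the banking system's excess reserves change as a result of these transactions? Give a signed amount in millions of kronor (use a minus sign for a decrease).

FX purchase 306 million kronor: reserves +306M, deposits 0.
Asset sale (to non-banks) 371 million kronor: reserves −371M, deposits −371M.
Currency deposit 673 million kronor: reserves +673M, deposits +673M.
Totals: Δreserves = +608M, Δdeposits = +302M.
Δrequired reserves = 3% × +302M = +9.06M.
Δexcess reserves = Δreserves − Δrequired = +608M − (+9.06M) = +598.94 million.

+598.94 million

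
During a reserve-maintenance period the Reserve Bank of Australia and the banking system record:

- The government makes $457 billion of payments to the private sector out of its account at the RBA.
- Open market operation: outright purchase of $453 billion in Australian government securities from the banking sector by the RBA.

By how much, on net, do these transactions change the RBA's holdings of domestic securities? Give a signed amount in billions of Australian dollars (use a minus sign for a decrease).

Government spending $457 billion: the RBA's securities portfolio is untouched → 0.
OMO purchase (from banks) $453 billion: securities added to the RBA's portfolio → +$453B.
Net: 0 + 453 = +$453 billion.

+$453 billion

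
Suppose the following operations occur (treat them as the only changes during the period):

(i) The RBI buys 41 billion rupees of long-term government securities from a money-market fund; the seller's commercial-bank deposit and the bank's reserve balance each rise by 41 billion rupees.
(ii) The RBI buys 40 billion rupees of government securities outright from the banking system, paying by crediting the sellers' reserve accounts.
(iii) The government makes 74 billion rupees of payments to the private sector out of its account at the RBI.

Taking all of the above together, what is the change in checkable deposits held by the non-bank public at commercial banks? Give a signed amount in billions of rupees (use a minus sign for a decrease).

Asset purchase (from non-banks) 41 billion rupees: non-bank counterparties' bank balances rise → +41B.
OMO purchase (from banks) 40 billion rupees: the counterparty is a bank, so public deposits are unchanged → 0.
Government spending 74 billion rupees: non-bank counterparties' bank balances rise → +74B.
Net: 41 + 0 + 74 = +115 billion.

+115 billion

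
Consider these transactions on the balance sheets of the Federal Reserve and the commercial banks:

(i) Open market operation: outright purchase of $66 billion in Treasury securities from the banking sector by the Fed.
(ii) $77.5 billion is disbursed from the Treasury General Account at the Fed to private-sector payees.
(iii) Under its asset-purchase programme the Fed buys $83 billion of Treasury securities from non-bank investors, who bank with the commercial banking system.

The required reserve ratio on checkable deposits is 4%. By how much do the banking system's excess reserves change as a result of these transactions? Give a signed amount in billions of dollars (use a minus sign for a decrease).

OMO purchase (from banks) $66 billion: reserves +$66B, deposits 0.
Government spending $77.5 billion: reserves +$77.5B, deposits +$77.5B.
Asset purchase (from non-banks) $83 billion: reserves +$83B, deposits +$83B.
Totals: Δreserves = +$226.5B, Δdeposits = +$160.5B.
Δrequired reserves = 4% × +$160.5B = +$6.42B.
Δexcess reserves = Δreserves − Δrequired = +$226.5B − (+$6.42B) = +$220.08 billion.

+$220.08 billion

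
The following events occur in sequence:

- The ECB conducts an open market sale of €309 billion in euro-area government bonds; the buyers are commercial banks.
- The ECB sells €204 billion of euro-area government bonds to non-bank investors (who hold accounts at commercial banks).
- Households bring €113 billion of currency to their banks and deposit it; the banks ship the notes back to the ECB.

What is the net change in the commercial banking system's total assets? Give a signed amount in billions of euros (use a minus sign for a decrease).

-€91 billion

ECB balance sheet:
  Assets:      Securities −€513B
  Liabilities: Bank reserves −€400B, Currency in circulation −€113B
Commercial banking system:
  Assets:      Reserves at CB −€400B, Securities +€309B
  Liabilities: Checkable deposits −€91B
Change in total bank assets = -€91 billion.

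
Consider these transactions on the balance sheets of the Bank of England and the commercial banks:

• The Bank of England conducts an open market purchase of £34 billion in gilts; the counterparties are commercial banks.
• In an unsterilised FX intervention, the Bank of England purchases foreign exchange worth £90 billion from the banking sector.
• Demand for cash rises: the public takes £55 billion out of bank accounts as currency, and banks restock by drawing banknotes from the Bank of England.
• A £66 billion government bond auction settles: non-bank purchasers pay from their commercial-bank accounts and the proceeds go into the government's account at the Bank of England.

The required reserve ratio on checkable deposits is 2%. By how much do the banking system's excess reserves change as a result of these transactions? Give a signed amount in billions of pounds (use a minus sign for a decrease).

OMO purchase (from banks) £34 billion: reserves +£34B, deposits 0.
FX purchase £90 billion: reserves +£90B, deposits 0.
Currency withdrawal £55 billion: reserves −£55B, deposits −£55B.
Government account inflow £66 billion: reserves −£66B, deposits −£66B.
Totals: Δreserves = +£3B, Δdeposits = −£121B.
Δrequired reserves = 2% × −£121B = −£2.42B.
Δexcess reserves = Δreserves − Δrequired = +£3B − (−£2.42B) = +£5.42 billion.

+£5.42 billion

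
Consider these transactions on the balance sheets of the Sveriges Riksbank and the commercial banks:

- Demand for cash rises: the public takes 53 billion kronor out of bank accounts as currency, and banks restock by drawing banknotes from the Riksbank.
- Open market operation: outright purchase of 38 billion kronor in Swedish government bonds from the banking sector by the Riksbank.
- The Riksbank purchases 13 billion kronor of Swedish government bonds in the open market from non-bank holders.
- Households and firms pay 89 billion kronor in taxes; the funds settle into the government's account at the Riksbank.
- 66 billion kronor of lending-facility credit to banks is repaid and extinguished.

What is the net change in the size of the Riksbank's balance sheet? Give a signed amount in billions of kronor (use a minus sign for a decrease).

-15 billion

Currency withdrawal 53 billion kronor: only the composition of liabilities changes → 0.
OMO purchase (from banks) 38 billion kronor: a Riksbank asset is acquired → +38B.
Asset purchase (from non-banks) 13 billion kronor: a Riksbank asset is acquired → +13B.
Government account inflow 89 billion kronor: only the composition of liabilities changes → 0.
Discount-window repayment 66 billion kronor: a Riksbank asset is shed → −66B.
Net: 0 + 38 + 13 + 0 − 66 = -15 billion.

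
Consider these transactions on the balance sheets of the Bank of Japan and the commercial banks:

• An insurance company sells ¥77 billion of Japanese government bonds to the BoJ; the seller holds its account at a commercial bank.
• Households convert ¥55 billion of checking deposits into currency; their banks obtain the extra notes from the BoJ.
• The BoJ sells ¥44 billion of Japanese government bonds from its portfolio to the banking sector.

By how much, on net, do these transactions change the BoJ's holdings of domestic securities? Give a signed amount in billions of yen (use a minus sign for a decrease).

Asset purchase (from non-banks) ¥77 billion: securities added to the BoJ's portfolio → +¥77B.
Currency withdrawal ¥55 billion: the BoJ's securities portfolio is untouched → 0.
OMO sale (to banks) ¥44 billion: securities removed from the BoJ's portfolio → −¥44B.
Net: 77 + 0 − 44 = +¥33 billion.

+¥33 billion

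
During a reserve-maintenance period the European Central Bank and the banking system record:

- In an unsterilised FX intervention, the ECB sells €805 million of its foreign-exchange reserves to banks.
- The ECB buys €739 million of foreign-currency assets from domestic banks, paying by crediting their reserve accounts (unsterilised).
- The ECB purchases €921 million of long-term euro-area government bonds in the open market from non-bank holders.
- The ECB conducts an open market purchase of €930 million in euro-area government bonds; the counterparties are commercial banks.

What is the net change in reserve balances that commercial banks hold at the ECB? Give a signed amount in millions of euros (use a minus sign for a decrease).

+€1785 million

FX sale €805 million: the buying banks pay out of their reserve balances → −€805M.
FX purchase €739 million: the ECB pays by crediting reserve accounts → +€739M.
Asset purchase (from non-banks) €921 million: the ECB pays by crediting reserve accounts → +€921M.
OMO purchase (from banks) €930 million: the ECB pays by crediting reserve accounts → +€930M.
Net: −805 + 739 + 921 + 930 = +€1785 million.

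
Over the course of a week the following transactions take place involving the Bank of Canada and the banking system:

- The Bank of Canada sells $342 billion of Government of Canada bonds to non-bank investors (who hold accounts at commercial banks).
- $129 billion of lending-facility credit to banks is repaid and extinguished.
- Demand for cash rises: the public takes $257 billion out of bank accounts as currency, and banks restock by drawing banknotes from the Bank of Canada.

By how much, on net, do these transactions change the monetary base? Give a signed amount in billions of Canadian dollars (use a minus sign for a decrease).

Bank of Canada balance sheet:
  Assets:      Securities −$342B, Loans to banks −$129B
  Liabilities: Bank reserves −$728B, Currency in circulation +$257B
Monetary base = currency + reserves: +$257B + (−$728B) = -$471 billion.

-$471 billion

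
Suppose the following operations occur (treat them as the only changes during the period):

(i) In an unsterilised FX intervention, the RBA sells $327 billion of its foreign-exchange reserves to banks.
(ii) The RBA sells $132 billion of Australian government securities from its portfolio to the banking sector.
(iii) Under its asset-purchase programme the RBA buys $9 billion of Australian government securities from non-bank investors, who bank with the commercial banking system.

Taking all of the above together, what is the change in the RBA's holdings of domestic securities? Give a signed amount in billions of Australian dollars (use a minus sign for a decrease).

RBA balance sheet:
  Assets:      Securities −$123B, Foreign assets −$327B
  Liabilities: Bank reserves −$450B
So the change in the RBA's holdings of domestic securities is -$123 billion.

-$123 billion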